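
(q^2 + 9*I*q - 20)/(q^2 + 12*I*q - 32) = (q + 5*I)/(q + 8*I)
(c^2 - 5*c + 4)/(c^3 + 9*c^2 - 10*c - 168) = (c - 1)/(c^2 + 13*c + 42)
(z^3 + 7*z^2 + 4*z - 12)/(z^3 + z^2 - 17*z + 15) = (z^2 + 8*z + 12)/(z^2 + 2*z - 15)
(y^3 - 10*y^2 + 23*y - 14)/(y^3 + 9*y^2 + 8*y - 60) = (y^2 - 8*y + 7)/(y^2 + 11*y + 30)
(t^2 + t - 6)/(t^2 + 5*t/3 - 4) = 3*(t - 2)/(3*t - 4)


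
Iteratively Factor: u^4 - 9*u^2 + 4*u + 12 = (u - 2)*(u^3 + 2*u^2 - 5*u - 6) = (u - 2)*(u + 1)*(u^2 + u - 6) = (u - 2)*(u + 1)*(u + 3)*(u - 2)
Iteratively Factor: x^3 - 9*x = (x)*(x^2 - 9) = x*(x + 3)*(x - 3)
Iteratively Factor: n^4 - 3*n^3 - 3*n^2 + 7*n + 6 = (n - 3)*(n^3 - 3*n - 2) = (n - 3)*(n + 1)*(n^2 - n - 2) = (n - 3)*(n - 2)*(n + 1)*(n + 1)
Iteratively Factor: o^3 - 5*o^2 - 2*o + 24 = (o - 3)*(o^2 - 2*o - 8) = (o - 4)*(o - 3)*(o + 2)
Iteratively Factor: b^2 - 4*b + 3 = (b - 3)*(b - 1)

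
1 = 1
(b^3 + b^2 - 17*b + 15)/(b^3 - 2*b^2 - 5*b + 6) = (b + 5)/(b + 2)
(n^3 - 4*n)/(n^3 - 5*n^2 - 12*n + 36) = n*(n + 2)/(n^2 - 3*n - 18)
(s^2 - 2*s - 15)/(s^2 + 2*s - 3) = (s - 5)/(s - 1)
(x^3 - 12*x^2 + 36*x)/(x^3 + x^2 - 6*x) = (x^2 - 12*x + 36)/(x^2 + x - 6)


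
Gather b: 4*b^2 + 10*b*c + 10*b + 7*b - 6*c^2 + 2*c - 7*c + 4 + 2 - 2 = 4*b^2 + b*(10*c + 17) - 6*c^2 - 5*c + 4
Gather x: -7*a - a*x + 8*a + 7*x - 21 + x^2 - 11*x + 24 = a + x^2 + x*(-a - 4) + 3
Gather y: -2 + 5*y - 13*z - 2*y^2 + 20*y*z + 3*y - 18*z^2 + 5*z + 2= -2*y^2 + y*(20*z + 8) - 18*z^2 - 8*z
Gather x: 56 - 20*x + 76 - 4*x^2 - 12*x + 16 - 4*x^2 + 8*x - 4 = -8*x^2 - 24*x + 144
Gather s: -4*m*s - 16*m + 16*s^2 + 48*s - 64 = -16*m + 16*s^2 + s*(48 - 4*m) - 64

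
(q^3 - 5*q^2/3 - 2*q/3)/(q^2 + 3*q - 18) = q*(3*q^2 - 5*q - 2)/(3*(q^2 + 3*q - 18))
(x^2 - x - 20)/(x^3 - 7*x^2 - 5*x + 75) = (x + 4)/(x^2 - 2*x - 15)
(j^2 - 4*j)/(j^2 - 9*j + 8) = j*(j - 4)/(j^2 - 9*j + 8)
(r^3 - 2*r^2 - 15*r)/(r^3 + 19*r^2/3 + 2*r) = 3*(r^2 - 2*r - 15)/(3*r^2 + 19*r + 6)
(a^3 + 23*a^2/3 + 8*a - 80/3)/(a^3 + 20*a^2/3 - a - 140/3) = (3*a - 4)/(3*a - 7)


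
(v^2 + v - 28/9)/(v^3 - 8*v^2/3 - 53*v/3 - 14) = (v - 4/3)/(v^2 - 5*v - 6)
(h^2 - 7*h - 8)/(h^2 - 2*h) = (h^2 - 7*h - 8)/(h*(h - 2))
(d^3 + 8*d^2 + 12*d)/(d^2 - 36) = d*(d + 2)/(d - 6)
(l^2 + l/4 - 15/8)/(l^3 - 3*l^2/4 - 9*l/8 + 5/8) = (2*l + 3)/(2*l^2 + l - 1)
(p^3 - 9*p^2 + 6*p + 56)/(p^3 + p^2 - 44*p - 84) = (p - 4)/(p + 6)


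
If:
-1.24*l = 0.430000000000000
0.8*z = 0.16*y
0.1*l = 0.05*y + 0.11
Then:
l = -0.35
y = -2.89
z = -0.58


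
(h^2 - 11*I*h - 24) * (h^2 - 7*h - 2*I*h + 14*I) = h^4 - 7*h^3 - 13*I*h^3 - 46*h^2 + 91*I*h^2 + 322*h + 48*I*h - 336*I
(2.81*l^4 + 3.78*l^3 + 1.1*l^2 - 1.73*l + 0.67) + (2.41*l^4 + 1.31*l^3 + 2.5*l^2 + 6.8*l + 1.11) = 5.22*l^4 + 5.09*l^3 + 3.6*l^2 + 5.07*l + 1.78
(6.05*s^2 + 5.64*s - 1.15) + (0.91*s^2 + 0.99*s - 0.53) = 6.96*s^2 + 6.63*s - 1.68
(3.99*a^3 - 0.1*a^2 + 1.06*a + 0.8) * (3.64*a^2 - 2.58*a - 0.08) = 14.5236*a^5 - 10.6582*a^4 + 3.7972*a^3 + 0.1852*a^2 - 2.1488*a - 0.064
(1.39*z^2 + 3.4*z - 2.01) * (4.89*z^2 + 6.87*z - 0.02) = 6.7971*z^4 + 26.1753*z^3 + 13.5013*z^2 - 13.8767*z + 0.0402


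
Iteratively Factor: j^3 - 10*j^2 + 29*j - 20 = (j - 4)*(j^2 - 6*j + 5) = (j - 4)*(j - 1)*(j - 5)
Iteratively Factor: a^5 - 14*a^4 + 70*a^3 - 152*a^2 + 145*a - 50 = (a - 1)*(a^4 - 13*a^3 + 57*a^2 - 95*a + 50) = (a - 1)^2*(a^3 - 12*a^2 + 45*a - 50) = (a - 5)*(a - 1)^2*(a^2 - 7*a + 10) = (a - 5)*(a - 2)*(a - 1)^2*(a - 5)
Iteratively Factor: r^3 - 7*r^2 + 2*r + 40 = (r - 4)*(r^2 - 3*r - 10) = (r - 4)*(r + 2)*(r - 5)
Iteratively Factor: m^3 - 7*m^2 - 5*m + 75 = (m - 5)*(m^2 - 2*m - 15) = (m - 5)*(m + 3)*(m - 5)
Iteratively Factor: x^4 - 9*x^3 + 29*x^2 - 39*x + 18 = (x - 1)*(x^3 - 8*x^2 + 21*x - 18) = (x - 3)*(x - 1)*(x^2 - 5*x + 6) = (x - 3)*(x - 2)*(x - 1)*(x - 3)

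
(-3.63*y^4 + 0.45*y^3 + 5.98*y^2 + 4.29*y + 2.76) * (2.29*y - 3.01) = -8.3127*y^5 + 11.9568*y^4 + 12.3397*y^3 - 8.1757*y^2 - 6.5925*y - 8.3076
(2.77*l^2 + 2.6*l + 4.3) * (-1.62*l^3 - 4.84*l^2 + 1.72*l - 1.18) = -4.4874*l^5 - 17.6188*l^4 - 14.7856*l^3 - 19.6086*l^2 + 4.328*l - 5.074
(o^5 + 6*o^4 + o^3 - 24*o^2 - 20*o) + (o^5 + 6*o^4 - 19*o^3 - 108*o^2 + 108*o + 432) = 2*o^5 + 12*o^4 - 18*o^3 - 132*o^2 + 88*o + 432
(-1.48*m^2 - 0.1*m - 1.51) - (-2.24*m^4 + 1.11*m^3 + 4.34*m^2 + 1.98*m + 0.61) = 2.24*m^4 - 1.11*m^3 - 5.82*m^2 - 2.08*m - 2.12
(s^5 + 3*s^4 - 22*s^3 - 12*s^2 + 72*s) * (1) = s^5 + 3*s^4 - 22*s^3 - 12*s^2 + 72*s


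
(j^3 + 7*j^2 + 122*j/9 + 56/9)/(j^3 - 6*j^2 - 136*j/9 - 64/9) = (3*j^2 + 19*j + 28)/(3*j^2 - 20*j - 32)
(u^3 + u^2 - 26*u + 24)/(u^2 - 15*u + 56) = (u^3 + u^2 - 26*u + 24)/(u^2 - 15*u + 56)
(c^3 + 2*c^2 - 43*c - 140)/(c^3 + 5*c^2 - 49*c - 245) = (c + 4)/(c + 7)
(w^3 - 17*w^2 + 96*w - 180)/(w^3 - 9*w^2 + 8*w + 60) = (w - 6)/(w + 2)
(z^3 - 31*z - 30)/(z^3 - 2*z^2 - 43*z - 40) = (z - 6)/(z - 8)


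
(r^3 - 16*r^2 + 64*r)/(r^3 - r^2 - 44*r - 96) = r*(r - 8)/(r^2 + 7*r + 12)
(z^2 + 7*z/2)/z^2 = (z + 7/2)/z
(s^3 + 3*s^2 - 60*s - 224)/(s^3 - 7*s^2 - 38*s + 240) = (s^2 + 11*s + 28)/(s^2 + s - 30)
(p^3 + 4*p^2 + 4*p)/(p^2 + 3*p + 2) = p*(p + 2)/(p + 1)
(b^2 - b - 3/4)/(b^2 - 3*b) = (b^2 - b - 3/4)/(b*(b - 3))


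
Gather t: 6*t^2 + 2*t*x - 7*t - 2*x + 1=6*t^2 + t*(2*x - 7) - 2*x + 1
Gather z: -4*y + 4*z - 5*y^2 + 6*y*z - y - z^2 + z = -5*y^2 - 5*y - z^2 + z*(6*y + 5)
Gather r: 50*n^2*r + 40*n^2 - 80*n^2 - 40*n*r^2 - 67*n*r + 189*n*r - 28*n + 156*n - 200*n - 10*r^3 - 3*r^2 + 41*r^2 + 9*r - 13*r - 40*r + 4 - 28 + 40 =-40*n^2 - 72*n - 10*r^3 + r^2*(38 - 40*n) + r*(50*n^2 + 122*n - 44) + 16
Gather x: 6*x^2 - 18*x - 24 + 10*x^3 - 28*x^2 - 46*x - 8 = 10*x^3 - 22*x^2 - 64*x - 32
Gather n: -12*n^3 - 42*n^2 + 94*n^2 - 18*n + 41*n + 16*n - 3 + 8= -12*n^3 + 52*n^2 + 39*n + 5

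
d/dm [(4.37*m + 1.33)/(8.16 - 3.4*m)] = (136.61608*m - 327.878592)/(3.4*m - 8.16)^3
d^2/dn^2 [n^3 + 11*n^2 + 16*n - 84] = 6*n + 22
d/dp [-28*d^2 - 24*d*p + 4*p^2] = -24*d + 8*p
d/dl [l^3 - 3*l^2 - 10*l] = 3*l^2 - 6*l - 10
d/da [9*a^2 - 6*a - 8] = 18*a - 6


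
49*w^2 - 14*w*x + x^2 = (-7*w + x)^2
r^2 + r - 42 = (r - 6)*(r + 7)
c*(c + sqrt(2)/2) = c^2 + sqrt(2)*c/2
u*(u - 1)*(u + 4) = u^3 + 3*u^2 - 4*u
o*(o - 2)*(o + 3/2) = o^3 - o^2/2 - 3*o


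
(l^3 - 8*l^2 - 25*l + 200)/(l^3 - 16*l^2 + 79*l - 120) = (l + 5)/(l - 3)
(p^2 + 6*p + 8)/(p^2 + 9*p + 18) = (p^2 + 6*p + 8)/(p^2 + 9*p + 18)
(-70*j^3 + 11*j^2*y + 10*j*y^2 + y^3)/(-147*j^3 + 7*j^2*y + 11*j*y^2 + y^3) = (-10*j^2 + 3*j*y + y^2)/(-21*j^2 + 4*j*y + y^2)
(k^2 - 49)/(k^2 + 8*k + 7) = (k - 7)/(k + 1)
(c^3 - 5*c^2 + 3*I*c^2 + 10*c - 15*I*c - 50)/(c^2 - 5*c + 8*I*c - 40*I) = (c^2 + 3*I*c + 10)/(c + 8*I)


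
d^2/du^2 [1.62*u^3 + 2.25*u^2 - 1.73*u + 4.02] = 9.72*u + 4.5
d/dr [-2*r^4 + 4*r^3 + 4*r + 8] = -8*r^3 + 12*r^2 + 4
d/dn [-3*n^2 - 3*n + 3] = -6*n - 3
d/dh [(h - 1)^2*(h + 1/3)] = (h - 1)*(9*h - 1)/3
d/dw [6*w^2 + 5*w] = 12*w + 5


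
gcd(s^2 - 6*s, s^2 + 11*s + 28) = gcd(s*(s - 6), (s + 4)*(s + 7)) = 1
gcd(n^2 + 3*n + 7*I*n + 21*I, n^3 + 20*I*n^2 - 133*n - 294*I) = n + 7*I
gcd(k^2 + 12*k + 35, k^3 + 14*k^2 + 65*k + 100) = k + 5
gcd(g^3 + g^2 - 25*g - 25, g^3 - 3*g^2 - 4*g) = g + 1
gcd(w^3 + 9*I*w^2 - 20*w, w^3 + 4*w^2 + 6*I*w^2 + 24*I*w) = w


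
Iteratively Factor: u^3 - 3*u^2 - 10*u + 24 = (u - 4)*(u^2 + u - 6) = (u - 4)*(u - 2)*(u + 3)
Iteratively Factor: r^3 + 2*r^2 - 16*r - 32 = (r + 4)*(r^2 - 2*r - 8) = (r - 4)*(r + 4)*(r + 2)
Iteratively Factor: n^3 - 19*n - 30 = (n - 5)*(n^2 + 5*n + 6) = (n - 5)*(n + 2)*(n + 3)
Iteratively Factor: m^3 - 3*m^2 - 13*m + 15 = (m - 1)*(m^2 - 2*m - 15) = (m - 5)*(m - 1)*(m + 3)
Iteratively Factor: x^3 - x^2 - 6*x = (x + 2)*(x^2 - 3*x) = (x - 3)*(x + 2)*(x)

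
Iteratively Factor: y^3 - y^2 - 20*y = (y - 5)*(y^2 + 4*y) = (y - 5)*(y + 4)*(y)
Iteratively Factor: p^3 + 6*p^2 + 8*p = (p)*(p^2 + 6*p + 8) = p*(p + 2)*(p + 4)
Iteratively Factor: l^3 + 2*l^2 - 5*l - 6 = (l + 1)*(l^2 + l - 6) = (l + 1)*(l + 3)*(l - 2)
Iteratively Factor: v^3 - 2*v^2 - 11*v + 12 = (v + 3)*(v^2 - 5*v + 4) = (v - 1)*(v + 3)*(v - 4)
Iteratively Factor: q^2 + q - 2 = (q + 2)*(q - 1)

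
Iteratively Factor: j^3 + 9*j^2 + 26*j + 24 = (j + 2)*(j^2 + 7*j + 12) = (j + 2)*(j + 3)*(j + 4)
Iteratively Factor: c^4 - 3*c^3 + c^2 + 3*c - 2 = (c + 1)*(c^3 - 4*c^2 + 5*c - 2) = (c - 1)*(c + 1)*(c^2 - 3*c + 2) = (c - 2)*(c - 1)*(c + 1)*(c - 1)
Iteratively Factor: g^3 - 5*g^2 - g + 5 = (g - 1)*(g^2 - 4*g - 5) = (g - 1)*(g + 1)*(g - 5)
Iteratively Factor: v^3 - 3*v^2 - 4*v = (v)*(v^2 - 3*v - 4) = v*(v - 4)*(v + 1)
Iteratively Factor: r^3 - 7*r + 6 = (r + 3)*(r^2 - 3*r + 2) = (r - 2)*(r + 3)*(r - 1)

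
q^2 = q^2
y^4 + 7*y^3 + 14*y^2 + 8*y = y*(y + 1)*(y + 2)*(y + 4)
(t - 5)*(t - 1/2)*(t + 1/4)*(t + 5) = t^4 - t^3/4 - 201*t^2/8 + 25*t/4 + 25/8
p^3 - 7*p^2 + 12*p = p*(p - 4)*(p - 3)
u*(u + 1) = u^2 + u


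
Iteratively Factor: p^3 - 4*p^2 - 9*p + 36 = (p + 3)*(p^2 - 7*p + 12) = (p - 3)*(p + 3)*(p - 4)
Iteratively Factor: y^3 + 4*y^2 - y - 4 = (y + 1)*(y^2 + 3*y - 4) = (y + 1)*(y + 4)*(y - 1)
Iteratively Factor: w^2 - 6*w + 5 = (w - 1)*(w - 5)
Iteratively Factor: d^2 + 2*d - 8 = (d + 4)*(d - 2)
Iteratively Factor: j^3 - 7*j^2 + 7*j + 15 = (j + 1)*(j^2 - 8*j + 15) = (j - 5)*(j + 1)*(j - 3)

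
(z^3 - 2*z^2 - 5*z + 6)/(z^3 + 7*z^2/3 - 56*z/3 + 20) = 3*(z^3 - 2*z^2 - 5*z + 6)/(3*z^3 + 7*z^2 - 56*z + 60)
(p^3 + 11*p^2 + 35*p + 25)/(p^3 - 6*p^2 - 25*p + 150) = (p^2 + 6*p + 5)/(p^2 - 11*p + 30)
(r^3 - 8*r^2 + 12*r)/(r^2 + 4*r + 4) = r*(r^2 - 8*r + 12)/(r^2 + 4*r + 4)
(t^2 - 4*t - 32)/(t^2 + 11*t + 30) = (t^2 - 4*t - 32)/(t^2 + 11*t + 30)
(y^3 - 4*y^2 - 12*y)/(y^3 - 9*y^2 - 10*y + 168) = y*(y + 2)/(y^2 - 3*y - 28)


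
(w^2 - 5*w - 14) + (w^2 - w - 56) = 2*w^2 - 6*w - 70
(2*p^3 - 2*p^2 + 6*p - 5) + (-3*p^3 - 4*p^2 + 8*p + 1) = -p^3 - 6*p^2 + 14*p - 4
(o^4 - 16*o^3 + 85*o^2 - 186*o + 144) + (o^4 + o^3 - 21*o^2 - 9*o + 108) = 2*o^4 - 15*o^3 + 64*o^2 - 195*o + 252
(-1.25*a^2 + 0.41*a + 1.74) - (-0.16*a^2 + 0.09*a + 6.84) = -1.09*a^2 + 0.32*a - 5.1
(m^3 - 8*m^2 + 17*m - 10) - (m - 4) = m^3 - 8*m^2 + 16*m - 6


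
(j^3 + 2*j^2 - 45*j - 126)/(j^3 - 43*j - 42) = (j + 3)/(j + 1)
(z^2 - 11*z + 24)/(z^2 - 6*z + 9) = (z - 8)/(z - 3)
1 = 1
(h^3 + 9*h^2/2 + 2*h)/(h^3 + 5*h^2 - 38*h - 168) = h*(2*h + 1)/(2*(h^2 + h - 42))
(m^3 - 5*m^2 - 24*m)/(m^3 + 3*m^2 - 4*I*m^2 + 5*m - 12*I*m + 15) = m*(m - 8)/(m^2 - 4*I*m + 5)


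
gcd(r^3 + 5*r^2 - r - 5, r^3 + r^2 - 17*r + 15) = r^2 + 4*r - 5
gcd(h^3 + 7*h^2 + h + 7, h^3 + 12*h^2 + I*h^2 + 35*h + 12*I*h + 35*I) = h^2 + h*(7 + I) + 7*I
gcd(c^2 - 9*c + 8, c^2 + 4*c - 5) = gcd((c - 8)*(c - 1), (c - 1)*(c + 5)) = c - 1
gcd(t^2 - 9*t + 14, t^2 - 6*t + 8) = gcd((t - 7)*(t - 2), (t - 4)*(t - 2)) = t - 2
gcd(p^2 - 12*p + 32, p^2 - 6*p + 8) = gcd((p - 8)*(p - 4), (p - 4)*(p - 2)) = p - 4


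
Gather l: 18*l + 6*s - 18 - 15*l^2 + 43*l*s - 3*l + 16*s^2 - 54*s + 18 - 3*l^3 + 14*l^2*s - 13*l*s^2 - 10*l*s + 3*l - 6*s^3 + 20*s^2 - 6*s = -3*l^3 + l^2*(14*s - 15) + l*(-13*s^2 + 33*s + 18) - 6*s^3 + 36*s^2 - 54*s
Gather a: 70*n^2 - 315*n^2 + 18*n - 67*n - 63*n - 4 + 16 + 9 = -245*n^2 - 112*n + 21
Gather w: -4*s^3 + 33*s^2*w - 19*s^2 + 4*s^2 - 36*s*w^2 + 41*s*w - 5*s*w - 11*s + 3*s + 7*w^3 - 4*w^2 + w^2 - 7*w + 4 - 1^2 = -4*s^3 - 15*s^2 - 8*s + 7*w^3 + w^2*(-36*s - 3) + w*(33*s^2 + 36*s - 7) + 3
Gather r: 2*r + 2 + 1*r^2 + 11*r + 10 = r^2 + 13*r + 12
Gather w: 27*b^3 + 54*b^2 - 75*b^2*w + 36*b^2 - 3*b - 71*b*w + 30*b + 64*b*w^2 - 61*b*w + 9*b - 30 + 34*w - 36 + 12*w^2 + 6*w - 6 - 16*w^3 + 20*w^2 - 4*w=27*b^3 + 90*b^2 + 36*b - 16*w^3 + w^2*(64*b + 32) + w*(-75*b^2 - 132*b + 36) - 72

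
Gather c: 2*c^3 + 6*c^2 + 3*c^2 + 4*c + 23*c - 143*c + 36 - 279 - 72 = 2*c^3 + 9*c^2 - 116*c - 315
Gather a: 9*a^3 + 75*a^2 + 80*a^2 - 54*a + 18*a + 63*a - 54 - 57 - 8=9*a^3 + 155*a^2 + 27*a - 119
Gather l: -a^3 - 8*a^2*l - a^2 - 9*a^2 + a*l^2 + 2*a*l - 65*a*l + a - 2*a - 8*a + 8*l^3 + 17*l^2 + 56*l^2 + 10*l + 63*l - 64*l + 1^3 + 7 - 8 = -a^3 - 10*a^2 - 9*a + 8*l^3 + l^2*(a + 73) + l*(-8*a^2 - 63*a + 9)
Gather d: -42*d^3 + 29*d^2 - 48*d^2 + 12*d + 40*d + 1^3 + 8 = -42*d^3 - 19*d^2 + 52*d + 9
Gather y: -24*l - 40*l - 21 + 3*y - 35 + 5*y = -64*l + 8*y - 56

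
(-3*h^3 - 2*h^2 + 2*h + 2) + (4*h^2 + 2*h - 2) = -3*h^3 + 2*h^2 + 4*h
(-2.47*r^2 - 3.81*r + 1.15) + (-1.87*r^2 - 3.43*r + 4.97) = -4.34*r^2 - 7.24*r + 6.12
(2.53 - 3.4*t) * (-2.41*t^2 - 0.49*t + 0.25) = 8.194*t^3 - 4.4313*t^2 - 2.0897*t + 0.6325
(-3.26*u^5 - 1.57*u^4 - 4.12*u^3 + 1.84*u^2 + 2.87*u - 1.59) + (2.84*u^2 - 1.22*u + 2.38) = -3.26*u^5 - 1.57*u^4 - 4.12*u^3 + 4.68*u^2 + 1.65*u + 0.79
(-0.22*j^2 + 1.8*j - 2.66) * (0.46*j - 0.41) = -0.1012*j^3 + 0.9182*j^2 - 1.9616*j + 1.0906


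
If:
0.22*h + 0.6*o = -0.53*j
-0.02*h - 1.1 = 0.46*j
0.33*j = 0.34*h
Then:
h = -2.23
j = -2.29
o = 2.84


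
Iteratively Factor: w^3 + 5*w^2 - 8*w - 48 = (w + 4)*(w^2 + w - 12) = (w - 3)*(w + 4)*(w + 4)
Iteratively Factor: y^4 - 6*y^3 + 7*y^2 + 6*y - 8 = (y - 4)*(y^3 - 2*y^2 - y + 2) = (y - 4)*(y - 2)*(y^2 - 1) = (y - 4)*(y - 2)*(y + 1)*(y - 1)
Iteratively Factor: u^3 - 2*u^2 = (u)*(u^2 - 2*u) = u^2*(u - 2)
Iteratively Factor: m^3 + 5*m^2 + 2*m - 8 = (m + 4)*(m^2 + m - 2) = (m - 1)*(m + 4)*(m + 2)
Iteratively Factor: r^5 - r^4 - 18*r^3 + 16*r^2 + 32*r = (r - 4)*(r^4 + 3*r^3 - 6*r^2 - 8*r) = (r - 4)*(r + 1)*(r^3 + 2*r^2 - 8*r) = (r - 4)*(r + 1)*(r + 4)*(r^2 - 2*r) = r*(r - 4)*(r + 1)*(r + 4)*(r - 2)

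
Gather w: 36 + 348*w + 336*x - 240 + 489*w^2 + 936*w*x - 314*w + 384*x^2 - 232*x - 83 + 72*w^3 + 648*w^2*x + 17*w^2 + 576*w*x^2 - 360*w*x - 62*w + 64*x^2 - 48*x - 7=72*w^3 + w^2*(648*x + 506) + w*(576*x^2 + 576*x - 28) + 448*x^2 + 56*x - 294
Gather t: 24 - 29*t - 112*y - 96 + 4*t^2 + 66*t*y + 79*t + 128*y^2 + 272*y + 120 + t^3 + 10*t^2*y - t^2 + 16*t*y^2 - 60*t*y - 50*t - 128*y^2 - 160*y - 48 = t^3 + t^2*(10*y + 3) + t*(16*y^2 + 6*y)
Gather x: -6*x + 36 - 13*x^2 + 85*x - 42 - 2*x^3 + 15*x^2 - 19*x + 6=-2*x^3 + 2*x^2 + 60*x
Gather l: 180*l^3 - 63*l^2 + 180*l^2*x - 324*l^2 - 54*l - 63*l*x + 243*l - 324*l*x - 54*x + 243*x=180*l^3 + l^2*(180*x - 387) + l*(189 - 387*x) + 189*x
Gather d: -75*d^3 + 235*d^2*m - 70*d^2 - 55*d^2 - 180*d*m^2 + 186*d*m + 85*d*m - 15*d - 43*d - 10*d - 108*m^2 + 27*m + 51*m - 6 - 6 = -75*d^3 + d^2*(235*m - 125) + d*(-180*m^2 + 271*m - 68) - 108*m^2 + 78*m - 12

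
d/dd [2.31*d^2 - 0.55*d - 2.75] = 4.62*d - 0.55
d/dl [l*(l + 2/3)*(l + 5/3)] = 3*l^2 + 14*l/3 + 10/9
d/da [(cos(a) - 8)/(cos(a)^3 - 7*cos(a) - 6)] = (3*cos(a)/2 - 12*cos(2*a) + cos(3*a)/2 + 50)*sin(a)/(-cos(a)^3 + 7*cos(a) + 6)^2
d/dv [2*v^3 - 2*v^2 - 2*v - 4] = 6*v^2 - 4*v - 2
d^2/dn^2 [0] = 0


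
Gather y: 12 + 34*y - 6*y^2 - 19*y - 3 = -6*y^2 + 15*y + 9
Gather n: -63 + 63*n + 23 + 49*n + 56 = 112*n + 16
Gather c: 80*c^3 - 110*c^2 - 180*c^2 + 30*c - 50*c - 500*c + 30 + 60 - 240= 80*c^3 - 290*c^2 - 520*c - 150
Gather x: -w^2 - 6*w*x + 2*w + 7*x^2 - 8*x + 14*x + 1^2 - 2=-w^2 + 2*w + 7*x^2 + x*(6 - 6*w) - 1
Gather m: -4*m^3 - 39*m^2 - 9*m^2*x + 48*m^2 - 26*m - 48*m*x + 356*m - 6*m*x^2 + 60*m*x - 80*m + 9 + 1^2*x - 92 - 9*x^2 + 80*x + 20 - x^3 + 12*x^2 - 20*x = -4*m^3 + m^2*(9 - 9*x) + m*(-6*x^2 + 12*x + 250) - x^3 + 3*x^2 + 61*x - 63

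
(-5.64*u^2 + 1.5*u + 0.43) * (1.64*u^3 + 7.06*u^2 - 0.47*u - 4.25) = -9.2496*u^5 - 37.3584*u^4 + 13.946*u^3 + 26.3008*u^2 - 6.5771*u - 1.8275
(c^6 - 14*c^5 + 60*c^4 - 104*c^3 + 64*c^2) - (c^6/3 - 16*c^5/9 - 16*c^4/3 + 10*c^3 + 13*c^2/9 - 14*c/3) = 2*c^6/3 - 110*c^5/9 + 196*c^4/3 - 114*c^3 + 563*c^2/9 + 14*c/3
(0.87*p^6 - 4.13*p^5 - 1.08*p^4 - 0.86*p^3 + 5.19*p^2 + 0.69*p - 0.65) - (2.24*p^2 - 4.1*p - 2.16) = 0.87*p^6 - 4.13*p^5 - 1.08*p^4 - 0.86*p^3 + 2.95*p^2 + 4.79*p + 1.51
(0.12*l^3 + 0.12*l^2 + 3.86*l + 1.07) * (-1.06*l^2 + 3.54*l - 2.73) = -0.1272*l^5 + 0.2976*l^4 - 3.9944*l^3 + 12.2026*l^2 - 6.75*l - 2.9211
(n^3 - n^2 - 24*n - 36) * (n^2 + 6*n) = n^5 + 5*n^4 - 30*n^3 - 180*n^2 - 216*n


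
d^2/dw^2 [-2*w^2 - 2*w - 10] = -4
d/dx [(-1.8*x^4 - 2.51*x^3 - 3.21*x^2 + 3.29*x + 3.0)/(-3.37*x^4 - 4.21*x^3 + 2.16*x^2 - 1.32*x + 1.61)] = (-0.880699999999997*x^6 - 29.4114*x^5 + 21.4542*x^4 + 63.1762*x^3 + 22.8975*x^2 - 23.2962*x + 9.2569)/(11.3569*x^8 + 28.3754*x^7 + 3.1657*x^6 - 9.2904*x^5 + 4.9286*x^4 - 19.2586*x^3 + 8.6976*x^2 - 4.2504*x + 2.5921)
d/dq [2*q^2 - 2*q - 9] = 4*q - 2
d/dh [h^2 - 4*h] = 2*h - 4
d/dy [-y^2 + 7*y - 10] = 7 - 2*y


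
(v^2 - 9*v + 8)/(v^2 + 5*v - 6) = (v - 8)/(v + 6)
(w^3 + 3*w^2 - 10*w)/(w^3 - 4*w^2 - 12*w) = (-w^2 - 3*w + 10)/(-w^2 + 4*w + 12)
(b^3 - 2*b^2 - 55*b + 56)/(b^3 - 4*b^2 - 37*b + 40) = (b + 7)/(b + 5)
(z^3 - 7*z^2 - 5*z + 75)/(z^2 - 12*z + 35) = (z^2 - 2*z - 15)/(z - 7)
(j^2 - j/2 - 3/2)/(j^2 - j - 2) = (j - 3/2)/(j - 2)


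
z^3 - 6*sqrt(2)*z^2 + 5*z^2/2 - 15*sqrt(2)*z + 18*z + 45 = (z + 5/2)*(z - 3*sqrt(2))^2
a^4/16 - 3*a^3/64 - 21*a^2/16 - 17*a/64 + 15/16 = (a/4 + 1/4)*(a/4 + 1)*(a - 5)*(a - 3/4)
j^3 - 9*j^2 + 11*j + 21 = (j - 7)*(j - 3)*(j + 1)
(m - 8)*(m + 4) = m^2 - 4*m - 32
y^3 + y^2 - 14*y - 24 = (y - 4)*(y + 2)*(y + 3)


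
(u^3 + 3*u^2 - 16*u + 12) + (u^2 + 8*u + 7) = u^3 + 4*u^2 - 8*u + 19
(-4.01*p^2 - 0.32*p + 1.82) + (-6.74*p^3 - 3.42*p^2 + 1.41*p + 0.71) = -6.74*p^3 - 7.43*p^2 + 1.09*p + 2.53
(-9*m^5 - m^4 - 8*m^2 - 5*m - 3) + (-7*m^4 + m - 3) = -9*m^5 - 8*m^4 - 8*m^2 - 4*m - 6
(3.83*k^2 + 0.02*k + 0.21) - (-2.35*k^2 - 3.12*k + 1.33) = 6.18*k^2 + 3.14*k - 1.12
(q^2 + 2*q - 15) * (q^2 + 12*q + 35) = q^4 + 14*q^3 + 44*q^2 - 110*q - 525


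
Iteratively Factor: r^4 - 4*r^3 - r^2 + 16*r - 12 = (r - 2)*(r^3 - 2*r^2 - 5*r + 6) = (r - 2)*(r - 1)*(r^2 - r - 6) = (r - 2)*(r - 1)*(r + 2)*(r - 3)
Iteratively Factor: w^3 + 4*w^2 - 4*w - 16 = (w + 2)*(w^2 + 2*w - 8) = (w + 2)*(w + 4)*(w - 2)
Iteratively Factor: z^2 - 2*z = (z)*(z - 2)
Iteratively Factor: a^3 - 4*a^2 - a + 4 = (a - 4)*(a^2 - 1) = (a - 4)*(a - 1)*(a + 1)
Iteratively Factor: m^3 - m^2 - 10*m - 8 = (m + 2)*(m^2 - 3*m - 4) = (m - 4)*(m + 2)*(m + 1)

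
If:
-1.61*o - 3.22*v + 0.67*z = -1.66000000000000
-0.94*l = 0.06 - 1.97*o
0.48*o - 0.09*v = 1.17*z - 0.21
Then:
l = 4.74527176272914*z - 0.71691366648417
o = 2.2642413487134*z - 0.311623779946761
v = 0.67133984028394 - 0.924046140195208*z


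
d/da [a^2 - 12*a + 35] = 2*a - 12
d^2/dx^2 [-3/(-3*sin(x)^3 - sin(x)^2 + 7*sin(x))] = 3*(-81*sin(x)^3 - 33*sin(x)^2 + 146*sin(x) + 69 - 169/sin(x) - 42/sin(x)^2 + 98/sin(x)^3)/(3*sin(x)^2 + sin(x) - 7)^3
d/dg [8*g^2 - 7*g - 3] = 16*g - 7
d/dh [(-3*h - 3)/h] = 3/h^2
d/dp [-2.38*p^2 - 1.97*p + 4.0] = -4.76*p - 1.97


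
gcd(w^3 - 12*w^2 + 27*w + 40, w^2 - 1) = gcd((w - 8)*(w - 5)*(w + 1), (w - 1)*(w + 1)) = w + 1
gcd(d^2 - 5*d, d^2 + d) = d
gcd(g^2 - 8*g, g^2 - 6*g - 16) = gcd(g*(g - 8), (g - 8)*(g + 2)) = g - 8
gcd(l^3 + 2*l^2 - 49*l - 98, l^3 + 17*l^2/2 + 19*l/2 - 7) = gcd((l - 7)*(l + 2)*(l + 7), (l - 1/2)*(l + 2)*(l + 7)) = l^2 + 9*l + 14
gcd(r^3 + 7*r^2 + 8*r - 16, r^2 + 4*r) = r + 4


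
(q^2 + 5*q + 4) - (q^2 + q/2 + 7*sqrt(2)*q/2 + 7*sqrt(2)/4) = -7*sqrt(2)*q/2 + 9*q/2 - 7*sqrt(2)/4 + 4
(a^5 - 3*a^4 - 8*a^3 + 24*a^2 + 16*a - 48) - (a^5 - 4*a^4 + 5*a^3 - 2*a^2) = a^4 - 13*a^3 + 26*a^2 + 16*a - 48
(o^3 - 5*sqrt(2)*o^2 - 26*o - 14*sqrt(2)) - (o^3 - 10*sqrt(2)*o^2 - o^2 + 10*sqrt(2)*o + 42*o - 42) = o^2 + 5*sqrt(2)*o^2 - 68*o - 10*sqrt(2)*o - 14*sqrt(2) + 42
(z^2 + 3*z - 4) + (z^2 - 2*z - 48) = 2*z^2 + z - 52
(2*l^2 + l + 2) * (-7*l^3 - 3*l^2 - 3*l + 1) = -14*l^5 - 13*l^4 - 23*l^3 - 7*l^2 - 5*l + 2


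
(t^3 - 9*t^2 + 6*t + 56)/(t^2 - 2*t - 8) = t - 7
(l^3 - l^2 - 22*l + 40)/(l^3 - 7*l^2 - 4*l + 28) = (l^2 + l - 20)/(l^2 - 5*l - 14)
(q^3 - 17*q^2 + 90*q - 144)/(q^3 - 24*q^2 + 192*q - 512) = (q^2 - 9*q + 18)/(q^2 - 16*q + 64)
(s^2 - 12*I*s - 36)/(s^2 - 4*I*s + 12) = (s - 6*I)/(s + 2*I)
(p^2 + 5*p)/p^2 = (p + 5)/p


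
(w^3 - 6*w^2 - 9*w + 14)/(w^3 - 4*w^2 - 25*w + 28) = (w + 2)/(w + 4)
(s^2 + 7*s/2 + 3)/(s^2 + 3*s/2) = (s + 2)/s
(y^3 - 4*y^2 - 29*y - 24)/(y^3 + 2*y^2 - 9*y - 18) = (y^2 - 7*y - 8)/(y^2 - y - 6)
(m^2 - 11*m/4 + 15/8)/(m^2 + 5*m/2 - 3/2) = (8*m^2 - 22*m + 15)/(4*(2*m^2 + 5*m - 3))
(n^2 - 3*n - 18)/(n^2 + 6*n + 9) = (n - 6)/(n + 3)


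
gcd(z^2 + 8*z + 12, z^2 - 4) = z + 2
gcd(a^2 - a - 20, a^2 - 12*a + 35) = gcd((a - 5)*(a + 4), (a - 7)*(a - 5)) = a - 5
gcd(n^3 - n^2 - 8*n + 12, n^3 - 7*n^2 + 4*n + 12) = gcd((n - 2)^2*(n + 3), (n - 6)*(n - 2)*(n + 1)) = n - 2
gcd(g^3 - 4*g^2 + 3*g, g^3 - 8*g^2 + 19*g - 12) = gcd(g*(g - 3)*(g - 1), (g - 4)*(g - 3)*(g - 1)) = g^2 - 4*g + 3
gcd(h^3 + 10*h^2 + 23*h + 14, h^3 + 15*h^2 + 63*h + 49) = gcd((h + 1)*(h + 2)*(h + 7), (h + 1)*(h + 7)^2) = h^2 + 8*h + 7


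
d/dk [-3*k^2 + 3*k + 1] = 3 - 6*k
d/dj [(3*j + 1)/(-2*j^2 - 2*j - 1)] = (6*j^2 + 4*j - 1)/(4*j^4 + 8*j^3 + 8*j^2 + 4*j + 1)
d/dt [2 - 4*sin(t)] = -4*cos(t)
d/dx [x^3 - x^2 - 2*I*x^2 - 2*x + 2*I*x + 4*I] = 3*x^2 - 2*x - 4*I*x - 2 + 2*I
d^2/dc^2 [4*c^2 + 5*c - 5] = 8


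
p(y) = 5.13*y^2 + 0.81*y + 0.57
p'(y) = 10.26*y + 0.81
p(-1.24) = 7.45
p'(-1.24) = -11.91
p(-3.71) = 68.17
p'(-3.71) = -37.25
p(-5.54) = 153.53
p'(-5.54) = -56.03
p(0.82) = 4.68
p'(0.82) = 9.22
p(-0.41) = 1.10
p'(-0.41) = -3.40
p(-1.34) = 8.70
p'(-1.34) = -12.94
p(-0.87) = 3.75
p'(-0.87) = -8.12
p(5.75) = 174.84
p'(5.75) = 59.80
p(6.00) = 190.11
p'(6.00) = 62.37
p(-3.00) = 44.31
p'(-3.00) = -29.97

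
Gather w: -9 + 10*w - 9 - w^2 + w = -w^2 + 11*w - 18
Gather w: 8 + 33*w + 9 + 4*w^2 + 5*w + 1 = 4*w^2 + 38*w + 18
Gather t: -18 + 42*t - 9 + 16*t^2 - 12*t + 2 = 16*t^2 + 30*t - 25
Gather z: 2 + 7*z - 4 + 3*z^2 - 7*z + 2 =3*z^2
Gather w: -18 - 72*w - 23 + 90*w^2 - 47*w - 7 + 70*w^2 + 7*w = 160*w^2 - 112*w - 48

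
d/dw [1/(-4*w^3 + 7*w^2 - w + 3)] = (12*w^2 - 14*w + 1)/(4*w^3 - 7*w^2 + w - 3)^2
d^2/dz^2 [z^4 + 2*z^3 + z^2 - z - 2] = 12*z^2 + 12*z + 2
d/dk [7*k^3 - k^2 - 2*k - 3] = 21*k^2 - 2*k - 2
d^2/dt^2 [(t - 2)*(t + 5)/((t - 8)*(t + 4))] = 2*(7*t^3 + 66*t^2 + 408*t + 160)/(t^6 - 12*t^5 - 48*t^4 + 704*t^3 + 1536*t^2 - 12288*t - 32768)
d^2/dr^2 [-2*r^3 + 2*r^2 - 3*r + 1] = 4 - 12*r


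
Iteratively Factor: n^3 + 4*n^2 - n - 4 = (n + 4)*(n^2 - 1) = (n + 1)*(n + 4)*(n - 1)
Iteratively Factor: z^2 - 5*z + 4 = (z - 4)*(z - 1)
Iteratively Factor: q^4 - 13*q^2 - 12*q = (q + 3)*(q^3 - 3*q^2 - 4*q) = (q - 4)*(q + 3)*(q^2 + q) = q*(q - 4)*(q + 3)*(q + 1)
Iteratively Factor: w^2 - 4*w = (w - 4)*(w)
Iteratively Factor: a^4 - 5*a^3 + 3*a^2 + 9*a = (a - 3)*(a^3 - 2*a^2 - 3*a) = (a - 3)^2*(a^2 + a) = a*(a - 3)^2*(a + 1)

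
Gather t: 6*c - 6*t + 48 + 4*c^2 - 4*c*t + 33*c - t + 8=4*c^2 + 39*c + t*(-4*c - 7) + 56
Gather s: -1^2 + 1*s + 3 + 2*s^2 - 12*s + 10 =2*s^2 - 11*s + 12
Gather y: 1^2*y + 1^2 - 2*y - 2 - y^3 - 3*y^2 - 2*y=-y^3 - 3*y^2 - 3*y - 1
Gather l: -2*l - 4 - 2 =-2*l - 6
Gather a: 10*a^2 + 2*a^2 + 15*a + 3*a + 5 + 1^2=12*a^2 + 18*a + 6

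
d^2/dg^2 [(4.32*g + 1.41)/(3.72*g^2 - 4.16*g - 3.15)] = ((25.452 - 96.4224*g)*(-3.72*g^2 + 4.16*g + 3.15) - (4.32*g + 1.41)*(7.44*g - 4.16)*(14.88*g - 8.32))/(-3.72*g^2 + 4.16*g + 3.15)^3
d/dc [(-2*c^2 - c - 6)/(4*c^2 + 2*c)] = 3*(4*c + 1)/(c^2*(4*c^2 + 4*c + 1))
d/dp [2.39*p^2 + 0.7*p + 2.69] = 4.78*p + 0.7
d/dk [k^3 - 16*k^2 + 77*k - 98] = 3*k^2 - 32*k + 77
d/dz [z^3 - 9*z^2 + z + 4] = 3*z^2 - 18*z + 1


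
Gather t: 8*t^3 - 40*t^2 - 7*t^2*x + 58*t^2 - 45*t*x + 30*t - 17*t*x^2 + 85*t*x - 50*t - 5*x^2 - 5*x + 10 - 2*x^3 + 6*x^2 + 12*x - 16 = 8*t^3 + t^2*(18 - 7*x) + t*(-17*x^2 + 40*x - 20) - 2*x^3 + x^2 + 7*x - 6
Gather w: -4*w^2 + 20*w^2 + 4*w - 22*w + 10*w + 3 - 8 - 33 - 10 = 16*w^2 - 8*w - 48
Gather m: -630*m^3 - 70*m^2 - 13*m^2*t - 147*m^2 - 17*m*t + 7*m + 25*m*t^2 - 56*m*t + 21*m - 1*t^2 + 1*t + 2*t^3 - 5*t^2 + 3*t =-630*m^3 + m^2*(-13*t - 217) + m*(25*t^2 - 73*t + 28) + 2*t^3 - 6*t^2 + 4*t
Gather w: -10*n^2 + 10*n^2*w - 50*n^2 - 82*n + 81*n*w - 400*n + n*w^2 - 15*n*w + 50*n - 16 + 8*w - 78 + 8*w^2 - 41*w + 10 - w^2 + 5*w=-60*n^2 - 432*n + w^2*(n + 7) + w*(10*n^2 + 66*n - 28) - 84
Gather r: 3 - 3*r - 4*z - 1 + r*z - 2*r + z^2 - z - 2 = r*(z - 5) + z^2 - 5*z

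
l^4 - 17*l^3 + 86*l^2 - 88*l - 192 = (l - 8)*(l - 6)*(l - 4)*(l + 1)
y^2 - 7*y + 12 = (y - 4)*(y - 3)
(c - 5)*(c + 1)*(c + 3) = c^3 - c^2 - 17*c - 15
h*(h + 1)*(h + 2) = h^3 + 3*h^2 + 2*h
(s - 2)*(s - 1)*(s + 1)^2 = s^4 - s^3 - 3*s^2 + s + 2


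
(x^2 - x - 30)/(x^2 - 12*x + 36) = (x + 5)/(x - 6)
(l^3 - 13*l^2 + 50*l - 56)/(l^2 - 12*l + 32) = (l^2 - 9*l + 14)/(l - 8)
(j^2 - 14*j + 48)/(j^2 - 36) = (j - 8)/(j + 6)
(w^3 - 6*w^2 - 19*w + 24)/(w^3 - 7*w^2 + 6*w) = (w^2 - 5*w - 24)/(w*(w - 6))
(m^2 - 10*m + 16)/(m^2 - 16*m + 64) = (m - 2)/(m - 8)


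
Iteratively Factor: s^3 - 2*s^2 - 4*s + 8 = (s - 2)*(s^2 - 4) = (s - 2)^2*(s + 2)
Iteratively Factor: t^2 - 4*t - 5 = (t + 1)*(t - 5)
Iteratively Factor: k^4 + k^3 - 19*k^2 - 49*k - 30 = (k + 2)*(k^3 - k^2 - 17*k - 15) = (k - 5)*(k + 2)*(k^2 + 4*k + 3) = (k - 5)*(k + 1)*(k + 2)*(k + 3)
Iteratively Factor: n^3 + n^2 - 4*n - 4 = (n + 2)*(n^2 - n - 2) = (n + 1)*(n + 2)*(n - 2)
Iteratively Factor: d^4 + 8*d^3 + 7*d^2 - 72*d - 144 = (d - 3)*(d^3 + 11*d^2 + 40*d + 48) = (d - 3)*(d + 4)*(d^2 + 7*d + 12) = (d - 3)*(d + 4)^2*(d + 3)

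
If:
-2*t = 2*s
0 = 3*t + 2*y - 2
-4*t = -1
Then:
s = -1/4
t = 1/4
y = 5/8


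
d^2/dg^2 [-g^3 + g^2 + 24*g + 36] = 2 - 6*g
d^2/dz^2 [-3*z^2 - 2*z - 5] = -6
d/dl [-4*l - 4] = -4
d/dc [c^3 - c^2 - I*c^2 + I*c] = 3*c^2 - 2*c - 2*I*c + I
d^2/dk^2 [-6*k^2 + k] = -12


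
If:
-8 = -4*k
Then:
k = 2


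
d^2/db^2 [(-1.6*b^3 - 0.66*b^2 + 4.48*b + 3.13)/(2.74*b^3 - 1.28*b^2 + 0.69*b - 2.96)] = (2.8421709430404e-14*b^7 - 21.133072*b^6 + 219.954048*b^5 + 39.4790159999999*b^4 - 243.405568*b^3 + 536.900412*b^2 - 50.227488*b - 14.00291)/(20.570824*b^9 - 28.829184*b^8 + 29.00838*b^7 - 83.284448*b^6 + 69.592902*b^5 - 49.954272*b^4 + 88.034493*b^3 - 37.872312*b^2 + 18.136512*b - 25.934336)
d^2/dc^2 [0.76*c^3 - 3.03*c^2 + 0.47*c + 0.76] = 4.56*c - 6.06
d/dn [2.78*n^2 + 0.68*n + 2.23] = 5.56*n + 0.68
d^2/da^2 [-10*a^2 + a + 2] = -20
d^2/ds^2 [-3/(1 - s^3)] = 18*s*(2*s^3 + 1)/(s^3 - 1)^3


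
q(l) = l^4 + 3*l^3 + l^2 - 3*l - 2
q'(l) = 4*l^3 + 9*l^2 + 2*l - 3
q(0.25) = -2.64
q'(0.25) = -1.88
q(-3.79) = 66.74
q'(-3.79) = -99.06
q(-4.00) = 90.00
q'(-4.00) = -123.00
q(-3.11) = 20.31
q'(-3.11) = -42.49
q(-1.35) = -0.19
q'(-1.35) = 0.86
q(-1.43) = -0.26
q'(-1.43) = 0.85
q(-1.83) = -0.33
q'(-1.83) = -1.03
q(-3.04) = 17.49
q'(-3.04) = -38.28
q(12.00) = 26026.00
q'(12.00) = 8229.00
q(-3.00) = 16.00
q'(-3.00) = -36.00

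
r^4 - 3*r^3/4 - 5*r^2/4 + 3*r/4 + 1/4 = (r - 1)^2*(r + 1/4)*(r + 1)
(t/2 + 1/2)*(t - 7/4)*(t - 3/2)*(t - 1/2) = t^4/2 - 11*t^3/8 + t^2/4 + 47*t/32 - 21/32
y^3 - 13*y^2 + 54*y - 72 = (y - 6)*(y - 4)*(y - 3)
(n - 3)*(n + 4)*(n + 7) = n^3 + 8*n^2 - 5*n - 84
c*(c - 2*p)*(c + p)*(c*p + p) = c^4*p - c^3*p^2 + c^3*p - 2*c^2*p^3 - c^2*p^2 - 2*c*p^3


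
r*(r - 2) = r^2 - 2*r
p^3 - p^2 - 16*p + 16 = (p - 4)*(p - 1)*(p + 4)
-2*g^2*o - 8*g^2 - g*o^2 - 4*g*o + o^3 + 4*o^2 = (-2*g + o)*(g + o)*(o + 4)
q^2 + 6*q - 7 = (q - 1)*(q + 7)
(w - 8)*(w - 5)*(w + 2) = w^3 - 11*w^2 + 14*w + 80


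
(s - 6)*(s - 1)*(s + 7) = s^3 - 43*s + 42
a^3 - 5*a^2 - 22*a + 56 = (a - 7)*(a - 2)*(a + 4)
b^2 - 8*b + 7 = (b - 7)*(b - 1)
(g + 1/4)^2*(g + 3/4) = g^3 + 5*g^2/4 + 7*g/16 + 3/64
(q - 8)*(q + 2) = q^2 - 6*q - 16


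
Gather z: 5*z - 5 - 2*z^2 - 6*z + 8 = -2*z^2 - z + 3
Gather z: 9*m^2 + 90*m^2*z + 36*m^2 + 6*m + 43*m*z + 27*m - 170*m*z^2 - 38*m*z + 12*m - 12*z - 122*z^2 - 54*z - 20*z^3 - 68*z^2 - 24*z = 45*m^2 + 45*m - 20*z^3 + z^2*(-170*m - 190) + z*(90*m^2 + 5*m - 90)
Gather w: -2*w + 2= 2 - 2*w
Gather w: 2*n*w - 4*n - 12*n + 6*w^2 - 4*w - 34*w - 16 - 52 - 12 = -16*n + 6*w^2 + w*(2*n - 38) - 80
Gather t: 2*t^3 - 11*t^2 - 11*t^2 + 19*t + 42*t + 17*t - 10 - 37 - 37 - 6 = 2*t^3 - 22*t^2 + 78*t - 90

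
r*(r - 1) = r^2 - r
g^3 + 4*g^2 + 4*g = g*(g + 2)^2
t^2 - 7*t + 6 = (t - 6)*(t - 1)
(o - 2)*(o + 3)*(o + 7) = o^3 + 8*o^2 + o - 42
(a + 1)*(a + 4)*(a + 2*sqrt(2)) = a^3 + 2*sqrt(2)*a^2 + 5*a^2 + 4*a + 10*sqrt(2)*a + 8*sqrt(2)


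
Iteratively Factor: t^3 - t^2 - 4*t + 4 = (t + 2)*(t^2 - 3*t + 2) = (t - 2)*(t + 2)*(t - 1)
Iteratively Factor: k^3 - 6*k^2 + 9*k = (k)*(k^2 - 6*k + 9) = k*(k - 3)*(k - 3)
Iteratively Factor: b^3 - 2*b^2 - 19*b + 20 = (b + 4)*(b^2 - 6*b + 5) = (b - 1)*(b + 4)*(b - 5)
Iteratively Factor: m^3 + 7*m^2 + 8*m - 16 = (m - 1)*(m^2 + 8*m + 16) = (m - 1)*(m + 4)*(m + 4)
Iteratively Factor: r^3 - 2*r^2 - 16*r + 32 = (r - 4)*(r^2 + 2*r - 8) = (r - 4)*(r + 4)*(r - 2)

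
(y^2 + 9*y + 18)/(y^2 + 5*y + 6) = (y + 6)/(y + 2)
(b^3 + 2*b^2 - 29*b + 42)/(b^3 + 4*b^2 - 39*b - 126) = (b^2 - 5*b + 6)/(b^2 - 3*b - 18)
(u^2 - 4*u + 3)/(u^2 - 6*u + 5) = (u - 3)/(u - 5)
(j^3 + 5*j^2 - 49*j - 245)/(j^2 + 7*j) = j - 2 - 35/j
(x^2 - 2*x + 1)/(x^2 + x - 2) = (x - 1)/(x + 2)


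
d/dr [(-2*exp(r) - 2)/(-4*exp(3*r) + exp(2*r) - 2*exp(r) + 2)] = 2*(-2*(exp(r) + 1)*(6*exp(2*r) - exp(r) + 1) + 4*exp(3*r) - exp(2*r) + 2*exp(r) - 2)*exp(r)/(4*exp(3*r) - exp(2*r) + 2*exp(r) - 2)^2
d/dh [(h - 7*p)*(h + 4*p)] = 2*h - 3*p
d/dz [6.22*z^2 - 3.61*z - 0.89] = 12.44*z - 3.61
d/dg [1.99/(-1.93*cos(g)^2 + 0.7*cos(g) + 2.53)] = (1.393 - 7.6814*cos(g))*sin(g)/(-1.93*cos(g)^2 + 0.7*cos(g) + 2.53)^2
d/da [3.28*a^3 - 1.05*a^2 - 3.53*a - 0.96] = 9.84*a^2 - 2.1*a - 3.53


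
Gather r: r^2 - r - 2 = r^2 - r - 2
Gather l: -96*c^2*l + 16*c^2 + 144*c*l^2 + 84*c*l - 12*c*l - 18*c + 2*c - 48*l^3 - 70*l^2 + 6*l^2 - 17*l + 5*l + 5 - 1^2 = 16*c^2 - 16*c - 48*l^3 + l^2*(144*c - 64) + l*(-96*c^2 + 72*c - 12) + 4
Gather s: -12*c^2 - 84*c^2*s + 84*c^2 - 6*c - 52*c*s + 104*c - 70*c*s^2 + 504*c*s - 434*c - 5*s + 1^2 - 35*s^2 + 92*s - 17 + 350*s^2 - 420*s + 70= 72*c^2 - 336*c + s^2*(315 - 70*c) + s*(-84*c^2 + 452*c - 333) + 54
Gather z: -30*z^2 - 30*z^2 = -60*z^2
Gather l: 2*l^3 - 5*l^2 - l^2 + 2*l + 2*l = 2*l^3 - 6*l^2 + 4*l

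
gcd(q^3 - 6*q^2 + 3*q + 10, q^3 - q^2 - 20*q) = q - 5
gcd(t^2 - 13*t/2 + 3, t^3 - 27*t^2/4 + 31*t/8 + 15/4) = t - 6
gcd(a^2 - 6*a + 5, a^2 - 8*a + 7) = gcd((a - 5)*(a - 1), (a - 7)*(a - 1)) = a - 1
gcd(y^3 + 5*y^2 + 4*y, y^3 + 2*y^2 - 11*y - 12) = y^2 + 5*y + 4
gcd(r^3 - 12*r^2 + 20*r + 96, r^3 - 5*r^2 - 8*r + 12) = r^2 - 4*r - 12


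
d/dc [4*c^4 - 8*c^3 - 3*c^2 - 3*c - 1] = 16*c^3 - 24*c^2 - 6*c - 3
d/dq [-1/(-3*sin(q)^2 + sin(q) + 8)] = (1 - 6*sin(q))*cos(q)/(-3*sin(q)^2 + sin(q) + 8)^2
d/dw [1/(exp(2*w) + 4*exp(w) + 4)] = 2*(-exp(w) - 2)*exp(w)/(exp(2*w) + 4*exp(w) + 4)^2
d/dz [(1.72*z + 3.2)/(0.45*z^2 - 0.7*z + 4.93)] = (-0.774*z^2 - 2.88*z + 10.7196)/(0.2025*z^4 - 0.63*z^3 + 4.927*z^2 - 6.902*z + 24.3049)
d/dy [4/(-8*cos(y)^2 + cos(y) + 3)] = 4*(1 - 16*cos(y))*sin(y)/(-8*cos(y)^2 + cos(y) + 3)^2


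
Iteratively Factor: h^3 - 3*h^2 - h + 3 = (h - 3)*(h^2 - 1) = (h - 3)*(h + 1)*(h - 1)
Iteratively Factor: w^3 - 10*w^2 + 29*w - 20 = (w - 5)*(w^2 - 5*w + 4) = (w - 5)*(w - 1)*(w - 4)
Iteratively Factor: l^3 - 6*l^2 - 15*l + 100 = (l - 5)*(l^2 - l - 20) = (l - 5)^2*(l + 4)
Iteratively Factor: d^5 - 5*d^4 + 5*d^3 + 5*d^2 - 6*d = (d)*(d^4 - 5*d^3 + 5*d^2 + 5*d - 6) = d*(d - 2)*(d^3 - 3*d^2 - d + 3) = d*(d - 2)*(d + 1)*(d^2 - 4*d + 3) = d*(d - 3)*(d - 2)*(d + 1)*(d - 1)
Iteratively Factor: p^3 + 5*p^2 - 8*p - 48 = (p - 3)*(p^2 + 8*p + 16) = (p - 3)*(p + 4)*(p + 4)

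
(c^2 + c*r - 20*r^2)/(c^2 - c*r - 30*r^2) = (-c + 4*r)/(-c + 6*r)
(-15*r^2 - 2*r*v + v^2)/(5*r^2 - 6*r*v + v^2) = (-3*r - v)/(r - v)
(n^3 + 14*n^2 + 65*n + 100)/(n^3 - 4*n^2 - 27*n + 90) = (n^2 + 9*n + 20)/(n^2 - 9*n + 18)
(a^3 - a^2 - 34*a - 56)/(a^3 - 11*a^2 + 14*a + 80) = (a^2 - 3*a - 28)/(a^2 - 13*a + 40)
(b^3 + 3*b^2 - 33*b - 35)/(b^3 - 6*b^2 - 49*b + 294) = (b^2 - 4*b - 5)/(b^2 - 13*b + 42)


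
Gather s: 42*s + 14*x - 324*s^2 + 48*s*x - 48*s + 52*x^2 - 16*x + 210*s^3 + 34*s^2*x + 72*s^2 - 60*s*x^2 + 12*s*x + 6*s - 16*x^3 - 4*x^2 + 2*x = 210*s^3 + s^2*(34*x - 252) + s*(-60*x^2 + 60*x) - 16*x^3 + 48*x^2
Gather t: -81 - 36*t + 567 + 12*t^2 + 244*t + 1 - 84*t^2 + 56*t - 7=-72*t^2 + 264*t + 480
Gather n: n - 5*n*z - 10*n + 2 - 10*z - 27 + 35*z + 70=n*(-5*z - 9) + 25*z + 45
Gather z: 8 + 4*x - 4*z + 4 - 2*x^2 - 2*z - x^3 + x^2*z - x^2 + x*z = -x^3 - 3*x^2 + 4*x + z*(x^2 + x - 6) + 12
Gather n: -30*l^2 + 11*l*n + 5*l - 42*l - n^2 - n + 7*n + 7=-30*l^2 - 37*l - n^2 + n*(11*l + 6) + 7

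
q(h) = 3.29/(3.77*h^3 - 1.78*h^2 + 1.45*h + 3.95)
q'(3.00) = -0.03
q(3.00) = 0.03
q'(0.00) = -0.31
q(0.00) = 0.83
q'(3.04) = -0.03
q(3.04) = 0.03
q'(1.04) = -0.54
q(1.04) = 0.42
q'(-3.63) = -0.01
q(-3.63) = -0.02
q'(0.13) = -0.23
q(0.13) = 0.80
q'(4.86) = -0.01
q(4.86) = 0.01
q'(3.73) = -0.01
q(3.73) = 0.02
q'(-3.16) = -0.02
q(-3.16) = -0.02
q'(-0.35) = -1.43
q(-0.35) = 1.07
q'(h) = 3.29*(-11.31*h^2 + 3.56*h - 1.45)/(3.77*h^3 - 1.78*h^2 + 1.45*h + 3.95)^2 = (-37.2099*h^2 + 11.7124*h - 4.7705)/(3.77*h^3 - 1.78*h^2 + 1.45*h + 3.95)^2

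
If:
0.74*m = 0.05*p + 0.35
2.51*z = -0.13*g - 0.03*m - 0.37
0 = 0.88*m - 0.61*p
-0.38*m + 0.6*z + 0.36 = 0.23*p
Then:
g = -3.39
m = 0.52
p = 0.76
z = 0.02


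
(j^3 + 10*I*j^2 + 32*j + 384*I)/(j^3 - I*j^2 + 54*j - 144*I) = (j + 8*I)/(j - 3*I)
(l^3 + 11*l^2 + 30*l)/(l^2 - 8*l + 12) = l*(l^2 + 11*l + 30)/(l^2 - 8*l + 12)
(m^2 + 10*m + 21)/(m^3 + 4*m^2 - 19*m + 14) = (m + 3)/(m^2 - 3*m + 2)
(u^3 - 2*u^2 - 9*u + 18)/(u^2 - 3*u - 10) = (-u^3 + 2*u^2 + 9*u - 18)/(-u^2 + 3*u + 10)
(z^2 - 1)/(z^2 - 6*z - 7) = (z - 1)/(z - 7)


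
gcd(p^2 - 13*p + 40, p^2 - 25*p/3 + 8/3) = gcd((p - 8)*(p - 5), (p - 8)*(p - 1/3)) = p - 8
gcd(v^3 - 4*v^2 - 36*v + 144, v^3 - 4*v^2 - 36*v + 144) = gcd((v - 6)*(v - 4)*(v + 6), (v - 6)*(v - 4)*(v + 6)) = v^3 - 4*v^2 - 36*v + 144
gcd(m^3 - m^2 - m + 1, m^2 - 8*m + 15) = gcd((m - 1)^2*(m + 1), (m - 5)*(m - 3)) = 1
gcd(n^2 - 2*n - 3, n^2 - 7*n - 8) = n + 1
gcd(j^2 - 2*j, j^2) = j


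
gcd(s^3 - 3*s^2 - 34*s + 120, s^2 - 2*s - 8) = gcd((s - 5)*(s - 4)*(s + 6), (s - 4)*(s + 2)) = s - 4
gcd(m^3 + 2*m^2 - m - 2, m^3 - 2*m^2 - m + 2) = m^2 - 1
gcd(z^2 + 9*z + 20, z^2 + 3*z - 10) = z + 5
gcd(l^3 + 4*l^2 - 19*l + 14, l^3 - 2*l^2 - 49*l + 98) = l^2 + 5*l - 14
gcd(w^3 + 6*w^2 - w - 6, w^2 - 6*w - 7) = w + 1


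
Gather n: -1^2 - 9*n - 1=-9*n - 2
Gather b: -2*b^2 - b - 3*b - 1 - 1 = -2*b^2 - 4*b - 2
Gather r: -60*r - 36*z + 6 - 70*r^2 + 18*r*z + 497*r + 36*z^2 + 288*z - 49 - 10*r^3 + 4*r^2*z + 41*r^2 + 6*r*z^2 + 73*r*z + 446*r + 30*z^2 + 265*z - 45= -10*r^3 + r^2*(4*z - 29) + r*(6*z^2 + 91*z + 883) + 66*z^2 + 517*z - 88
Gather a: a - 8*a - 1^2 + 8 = 7 - 7*a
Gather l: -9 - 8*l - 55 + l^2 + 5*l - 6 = l^2 - 3*l - 70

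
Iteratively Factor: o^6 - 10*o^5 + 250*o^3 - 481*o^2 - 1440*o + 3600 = (o - 4)*(o^5 - 6*o^4 - 24*o^3 + 154*o^2 + 135*o - 900) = (o - 4)*(o + 3)*(o^4 - 9*o^3 + 3*o^2 + 145*o - 300) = (o - 4)*(o + 3)*(o + 4)*(o^3 - 13*o^2 + 55*o - 75) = (o - 5)*(o - 4)*(o + 3)*(o + 4)*(o^2 - 8*o + 15) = (o - 5)*(o - 4)*(o - 3)*(o + 3)*(o + 4)*(o - 5)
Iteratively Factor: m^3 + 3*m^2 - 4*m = (m)*(m^2 + 3*m - 4) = m*(m + 4)*(m - 1)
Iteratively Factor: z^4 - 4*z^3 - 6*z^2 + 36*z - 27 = (z + 3)*(z^3 - 7*z^2 + 15*z - 9) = (z - 1)*(z + 3)*(z^2 - 6*z + 9) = (z - 3)*(z - 1)*(z + 3)*(z - 3)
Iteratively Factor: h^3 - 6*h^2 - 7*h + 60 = (h - 4)*(h^2 - 2*h - 15) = (h - 5)*(h - 4)*(h + 3)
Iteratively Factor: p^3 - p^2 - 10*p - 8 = (p + 1)*(p^2 - 2*p - 8) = (p - 4)*(p + 1)*(p + 2)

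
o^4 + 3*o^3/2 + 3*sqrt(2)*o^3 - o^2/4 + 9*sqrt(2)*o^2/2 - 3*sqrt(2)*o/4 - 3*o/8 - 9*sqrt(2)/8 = (o - 1/2)*(o + 1/2)*(o + 3/2)*(o + 3*sqrt(2))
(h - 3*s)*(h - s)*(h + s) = h^3 - 3*h^2*s - h*s^2 + 3*s^3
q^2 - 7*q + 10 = (q - 5)*(q - 2)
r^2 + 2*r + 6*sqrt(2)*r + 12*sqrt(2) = (r + 2)*(r + 6*sqrt(2))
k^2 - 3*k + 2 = (k - 2)*(k - 1)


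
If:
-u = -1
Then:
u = 1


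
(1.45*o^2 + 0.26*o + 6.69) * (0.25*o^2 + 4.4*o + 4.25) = 0.3625*o^4 + 6.445*o^3 + 8.979*o^2 + 30.541*o + 28.4325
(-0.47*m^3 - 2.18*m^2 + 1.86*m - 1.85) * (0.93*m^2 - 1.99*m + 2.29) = -0.4371*m^5 - 1.0921*m^4 + 4.9917*m^3 - 10.4141*m^2 + 7.9409*m - 4.2365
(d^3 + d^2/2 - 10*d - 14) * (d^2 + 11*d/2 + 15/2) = d^5 + 6*d^4 + d^3/4 - 261*d^2/4 - 152*d - 105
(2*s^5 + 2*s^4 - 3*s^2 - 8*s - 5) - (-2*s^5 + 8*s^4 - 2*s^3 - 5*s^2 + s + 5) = 4*s^5 - 6*s^4 + 2*s^3 + 2*s^2 - 9*s - 10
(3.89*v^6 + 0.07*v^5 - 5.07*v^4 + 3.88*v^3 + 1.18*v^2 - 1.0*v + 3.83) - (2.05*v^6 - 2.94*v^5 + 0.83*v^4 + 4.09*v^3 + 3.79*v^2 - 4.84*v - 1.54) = 1.84*v^6 + 3.01*v^5 - 5.9*v^4 - 0.21*v^3 - 2.61*v^2 + 3.84*v + 5.37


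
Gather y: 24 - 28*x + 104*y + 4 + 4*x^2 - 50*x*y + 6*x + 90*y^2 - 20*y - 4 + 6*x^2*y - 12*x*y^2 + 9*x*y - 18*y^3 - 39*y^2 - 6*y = 4*x^2 - 22*x - 18*y^3 + y^2*(51 - 12*x) + y*(6*x^2 - 41*x + 78) + 24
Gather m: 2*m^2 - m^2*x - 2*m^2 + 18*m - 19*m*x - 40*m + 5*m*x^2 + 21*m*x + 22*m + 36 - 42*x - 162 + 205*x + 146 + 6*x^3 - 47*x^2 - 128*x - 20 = -m^2*x + m*(5*x^2 + 2*x) + 6*x^3 - 47*x^2 + 35*x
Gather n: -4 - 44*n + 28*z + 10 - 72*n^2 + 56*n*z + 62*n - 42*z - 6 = -72*n^2 + n*(56*z + 18) - 14*z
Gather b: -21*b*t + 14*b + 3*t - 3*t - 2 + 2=b*(14 - 21*t)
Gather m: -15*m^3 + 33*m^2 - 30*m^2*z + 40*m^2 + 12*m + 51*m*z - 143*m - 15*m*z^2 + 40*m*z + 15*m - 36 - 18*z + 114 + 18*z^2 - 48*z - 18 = -15*m^3 + m^2*(73 - 30*z) + m*(-15*z^2 + 91*z - 116) + 18*z^2 - 66*z + 60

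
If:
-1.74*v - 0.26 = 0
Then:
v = -0.15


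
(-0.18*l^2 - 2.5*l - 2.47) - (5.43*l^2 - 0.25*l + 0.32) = -5.61*l^2 - 2.25*l - 2.79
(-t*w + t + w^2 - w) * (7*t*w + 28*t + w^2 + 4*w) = -7*t^2*w^2 - 21*t^2*w + 28*t^2 + 6*t*w^3 + 18*t*w^2 - 24*t*w + w^4 + 3*w^3 - 4*w^2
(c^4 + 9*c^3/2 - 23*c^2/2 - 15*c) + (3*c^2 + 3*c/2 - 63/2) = c^4 + 9*c^3/2 - 17*c^2/2 - 27*c/2 - 63/2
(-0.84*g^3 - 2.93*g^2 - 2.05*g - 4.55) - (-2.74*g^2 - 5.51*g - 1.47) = -0.84*g^3 - 0.19*g^2 + 3.46*g - 3.08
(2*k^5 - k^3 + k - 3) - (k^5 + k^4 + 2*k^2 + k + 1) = k^5 - k^4 - k^3 - 2*k^2 - 4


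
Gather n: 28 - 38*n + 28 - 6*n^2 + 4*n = -6*n^2 - 34*n + 56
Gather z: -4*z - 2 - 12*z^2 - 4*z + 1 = -12*z^2 - 8*z - 1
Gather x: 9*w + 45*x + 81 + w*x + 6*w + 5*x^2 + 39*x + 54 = 15*w + 5*x^2 + x*(w + 84) + 135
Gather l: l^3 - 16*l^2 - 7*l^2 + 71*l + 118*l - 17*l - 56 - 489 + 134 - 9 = l^3 - 23*l^2 + 172*l - 420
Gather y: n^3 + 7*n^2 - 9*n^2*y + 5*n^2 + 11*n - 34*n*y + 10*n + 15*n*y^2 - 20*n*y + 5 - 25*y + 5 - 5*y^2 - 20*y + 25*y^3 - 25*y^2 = n^3 + 12*n^2 + 21*n + 25*y^3 + y^2*(15*n - 30) + y*(-9*n^2 - 54*n - 45) + 10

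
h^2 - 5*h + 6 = (h - 3)*(h - 2)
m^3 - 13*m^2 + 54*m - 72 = (m - 6)*(m - 4)*(m - 3)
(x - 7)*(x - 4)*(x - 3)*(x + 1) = x^4 - 13*x^3 + 47*x^2 - 23*x - 84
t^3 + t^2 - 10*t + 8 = (t - 2)*(t - 1)*(t + 4)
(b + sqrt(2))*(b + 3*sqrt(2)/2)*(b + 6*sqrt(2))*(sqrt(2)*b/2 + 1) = sqrt(2)*b^4/2 + 19*b^3/2 + 25*sqrt(2)*b^2 + 51*b + 18*sqrt(2)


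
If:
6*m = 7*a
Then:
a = 6*m/7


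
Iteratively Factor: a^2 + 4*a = (a)*(a + 4)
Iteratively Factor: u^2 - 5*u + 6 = (u - 3)*(u - 2)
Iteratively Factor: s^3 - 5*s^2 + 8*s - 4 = (s - 1)*(s^2 - 4*s + 4) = (s - 2)*(s - 1)*(s - 2)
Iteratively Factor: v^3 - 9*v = (v)*(v^2 - 9) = v*(v + 3)*(v - 3)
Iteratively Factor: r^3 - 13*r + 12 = (r + 4)*(r^2 - 4*r + 3) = (r - 1)*(r + 4)*(r - 3)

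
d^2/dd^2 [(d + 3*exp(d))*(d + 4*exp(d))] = 7*d*exp(d) + 48*exp(2*d) + 14*exp(d) + 2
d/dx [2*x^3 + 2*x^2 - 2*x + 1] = 6*x^2 + 4*x - 2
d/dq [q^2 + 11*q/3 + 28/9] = 2*q + 11/3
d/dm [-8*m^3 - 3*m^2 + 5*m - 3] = -24*m^2 - 6*m + 5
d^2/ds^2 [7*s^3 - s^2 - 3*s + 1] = 42*s - 2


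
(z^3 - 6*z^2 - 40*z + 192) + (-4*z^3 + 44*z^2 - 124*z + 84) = -3*z^3 + 38*z^2 - 164*z + 276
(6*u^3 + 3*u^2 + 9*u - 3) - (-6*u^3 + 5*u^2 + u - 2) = 12*u^3 - 2*u^2 + 8*u - 1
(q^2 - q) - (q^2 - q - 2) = 2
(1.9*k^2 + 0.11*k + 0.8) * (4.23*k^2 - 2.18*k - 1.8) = 8.037*k^4 - 3.6767*k^3 - 0.2758*k^2 - 1.942*k - 1.44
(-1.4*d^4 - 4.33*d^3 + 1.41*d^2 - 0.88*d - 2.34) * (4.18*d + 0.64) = -5.852*d^5 - 18.9954*d^4 + 3.1226*d^3 - 2.776*d^2 - 10.3444*d - 1.4976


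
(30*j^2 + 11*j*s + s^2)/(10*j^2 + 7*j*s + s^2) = (6*j + s)/(2*j + s)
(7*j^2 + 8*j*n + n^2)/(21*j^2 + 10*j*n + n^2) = (j + n)/(3*j + n)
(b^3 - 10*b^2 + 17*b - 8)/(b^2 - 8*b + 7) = (b^2 - 9*b + 8)/(b - 7)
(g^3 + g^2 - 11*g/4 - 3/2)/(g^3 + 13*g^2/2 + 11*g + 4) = (g - 3/2)/(g + 4)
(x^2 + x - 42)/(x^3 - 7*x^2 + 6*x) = (x + 7)/(x*(x - 1))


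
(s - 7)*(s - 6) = s^2 - 13*s + 42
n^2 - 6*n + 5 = (n - 5)*(n - 1)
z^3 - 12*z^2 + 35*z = z*(z - 7)*(z - 5)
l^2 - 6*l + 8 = (l - 4)*(l - 2)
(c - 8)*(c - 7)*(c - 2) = c^3 - 17*c^2 + 86*c - 112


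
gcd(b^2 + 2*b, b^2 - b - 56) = 1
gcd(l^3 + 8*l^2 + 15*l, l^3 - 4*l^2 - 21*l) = l^2 + 3*l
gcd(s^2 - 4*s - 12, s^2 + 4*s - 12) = 1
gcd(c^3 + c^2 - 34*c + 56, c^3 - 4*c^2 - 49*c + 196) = c^2 + 3*c - 28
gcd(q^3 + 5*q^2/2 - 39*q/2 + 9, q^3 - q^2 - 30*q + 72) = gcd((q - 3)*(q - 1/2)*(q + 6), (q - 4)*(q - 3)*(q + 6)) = q^2 + 3*q - 18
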